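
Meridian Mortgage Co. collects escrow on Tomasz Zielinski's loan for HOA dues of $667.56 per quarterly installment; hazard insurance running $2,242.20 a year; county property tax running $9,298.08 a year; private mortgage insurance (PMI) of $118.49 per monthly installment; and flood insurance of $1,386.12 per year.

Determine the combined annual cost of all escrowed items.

$17,018.52

HOA dues = $667.56 × 4 = $2,670.24 per year
Hazard insurance = $2,242.20 per year
County property tax = $9,298.08 per year
Private mortgage insurance (PMI) = $118.49 × 12 = $1,421.88 per year
Flood insurance = $1,386.12 per year
Combined annual = $2,670.24 + $2,242.20 + $9,298.08 + $1,421.88 + $1,386.12 = $17,018.52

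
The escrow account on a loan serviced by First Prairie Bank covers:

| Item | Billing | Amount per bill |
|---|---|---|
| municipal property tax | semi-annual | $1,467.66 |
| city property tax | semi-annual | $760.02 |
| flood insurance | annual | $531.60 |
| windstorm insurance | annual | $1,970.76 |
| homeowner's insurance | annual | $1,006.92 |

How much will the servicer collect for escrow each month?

$663.72

Municipal property tax = $1,467.66 × 2 = $2,935.32 per year
City property tax = $760.02 × 2 = $1,520.04 per year
Flood insurance = $531.60 per year
Windstorm insurance = $1,970.76 per year
Homeowner's insurance = $1,006.92 per year
Annual escrow total = $7,964.64
Monthly escrow = $7,964.64 / 12 = $663.72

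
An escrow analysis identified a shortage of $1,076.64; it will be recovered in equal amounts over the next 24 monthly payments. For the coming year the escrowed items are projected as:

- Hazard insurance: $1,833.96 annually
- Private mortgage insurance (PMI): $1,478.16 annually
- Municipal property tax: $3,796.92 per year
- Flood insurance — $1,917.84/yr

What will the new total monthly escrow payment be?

Hazard insurance: $1,833.96 per year
Private mortgage insurance (PMI): $1,478.16 per year
Municipal property tax: $3,796.92 per year
Flood insurance: $1,917.84 per year
Annual escrow total = $9,026.88
Monthly = $9,026.88 / 12 = $752.24
Shortage spread = $1,076.64 / 24 = $44.86/mo
New monthly escrow = $752.24 + $44.86 = $797.10

$797.10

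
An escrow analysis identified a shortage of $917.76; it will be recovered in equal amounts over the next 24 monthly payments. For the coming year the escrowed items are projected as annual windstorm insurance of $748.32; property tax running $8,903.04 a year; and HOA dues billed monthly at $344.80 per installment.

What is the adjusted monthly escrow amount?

Windstorm insurance = $748.32 annually
Property tax = $8,903.04 annually
HOA dues = $344.80 × 12 = $4,137.60 annually
Annual escrow total = $13,788.96
Monthly = $13,788.96 / 12 = $1,149.08
Shortage per month = $917.76 ÷ 24 = $38.24
New monthly escrow = $1,149.08 + $38.24 = $1,187.32

$1,187.32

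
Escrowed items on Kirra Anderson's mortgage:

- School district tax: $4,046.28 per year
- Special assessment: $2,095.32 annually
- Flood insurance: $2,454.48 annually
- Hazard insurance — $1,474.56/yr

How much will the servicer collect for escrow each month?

$839.22

School district tax = $4,046.28
Special assessment = $2,095.32
Flood insurance = $2,454.48
Hazard insurance = $1,474.56
Combined annual = $4,046.28 + $2,095.32 + $2,454.48 + $1,474.56 = $10,070.64
Per month = $10,070.64 / 12 = $839.22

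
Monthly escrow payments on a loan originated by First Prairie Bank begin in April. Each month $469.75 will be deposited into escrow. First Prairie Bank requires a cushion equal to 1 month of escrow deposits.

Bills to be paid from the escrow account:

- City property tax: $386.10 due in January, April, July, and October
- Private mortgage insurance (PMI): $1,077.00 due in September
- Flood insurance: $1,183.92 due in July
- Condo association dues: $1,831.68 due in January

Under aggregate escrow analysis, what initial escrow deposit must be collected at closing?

$1,409.25

Cushion = 1 × $469.75 = $469.75
Trial balance (start $0, +$469.75 each month, − disbursements):
  Apr: +$469.75 − $386.10 → $83.65
  May: +$469.75 → $553.40
  Jun: +$469.75 → $1,023.15
  Jul: +$469.75 − $1,570.02 → -$77.12
  Aug: +$469.75 → $392.63
  Sep: +$469.75 − $1,077.00 → -$214.62
  Oct: +$469.75 − $386.10 → -$130.97
  Nov: +$469.75 → $338.78
  Dec: +$469.75 → $808.53
  Jan: +$469.75 − $2,217.78 → -$939.50
  Feb: +$469.75 → -$469.75
  Mar: +$469.75 → $0.00
Lowest trial balance = -$939.50 (Jan)
Initial deposit = cushion − low point = $469.75 − (-$939.50) = $1,409.25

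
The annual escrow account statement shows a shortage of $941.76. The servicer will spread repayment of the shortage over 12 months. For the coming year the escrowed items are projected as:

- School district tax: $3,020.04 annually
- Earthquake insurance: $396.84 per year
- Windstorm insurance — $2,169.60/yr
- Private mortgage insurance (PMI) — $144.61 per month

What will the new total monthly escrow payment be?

School district tax = $3,020.04 annually
Earthquake insurance = $396.84 annually
Windstorm insurance = $2,169.60 annually
Private mortgage insurance (PMI) = $144.61 × 12 = $1,735.32 annually
Total per year = $3,020.04 + $396.84 + $2,169.60 + $1,735.32 = $7,321.80
Monthly = $7,321.80 ÷ 12 = $610.15
Monthly shortage recovery: $941.76 / 12 = $78.48
New monthly escrow = $610.15 + $78.48 = $688.63

$688.63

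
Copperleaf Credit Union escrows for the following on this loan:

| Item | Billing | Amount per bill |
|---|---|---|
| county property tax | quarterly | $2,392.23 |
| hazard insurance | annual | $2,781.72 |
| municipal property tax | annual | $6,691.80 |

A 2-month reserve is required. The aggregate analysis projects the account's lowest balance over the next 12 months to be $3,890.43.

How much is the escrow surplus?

$716.69

County property tax — $2,392.23 × 4 = $9,568.92/yr
Hazard insurance — $2,781.72/yr
Municipal property tax — $6,691.80/yr
Annual escrow total = $9,568.92 + $2,781.72 + $6,691.80 = $19,042.44
Base monthly escrow = $19,042.44 / 12 = $1,586.87
Required reserve = 2 × $1,586.87 = $3,173.74
Excess over cushion: $3,890.43 − $3,173.74 = $716.69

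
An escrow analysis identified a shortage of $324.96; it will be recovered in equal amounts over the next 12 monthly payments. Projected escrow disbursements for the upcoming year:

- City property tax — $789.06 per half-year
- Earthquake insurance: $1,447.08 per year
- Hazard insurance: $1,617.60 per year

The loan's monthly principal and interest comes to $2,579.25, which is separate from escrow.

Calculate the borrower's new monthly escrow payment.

$413.98

City property tax: $789.06 × 2 = $1,578.12/yr
Earthquake insurance: $1,447.08/yr
Hazard insurance: $1,617.60/yr
Yearly total = $1,578.12 + $1,447.08 + $1,617.60 = $4,642.80
Monthly = $4,642.80 / 12 = $386.90
Shortage per month = $324.96 / 12 = $27.08
New monthly escrow = $386.90 + $27.08 = $413.98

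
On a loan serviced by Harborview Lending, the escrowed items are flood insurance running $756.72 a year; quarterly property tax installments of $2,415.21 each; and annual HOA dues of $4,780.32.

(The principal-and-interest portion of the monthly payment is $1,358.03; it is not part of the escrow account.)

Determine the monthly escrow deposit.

$1,266.49

Flood insurance — $756.72 annually
Property tax — $2,415.21 × 4 = $9,660.84 annually
HOA dues — $4,780.32 annually
Total annual escrow = $756.72 + $9,660.84 + $4,780.32 = $15,197.88
Monthly = $15,197.88 / 12 = $1,266.49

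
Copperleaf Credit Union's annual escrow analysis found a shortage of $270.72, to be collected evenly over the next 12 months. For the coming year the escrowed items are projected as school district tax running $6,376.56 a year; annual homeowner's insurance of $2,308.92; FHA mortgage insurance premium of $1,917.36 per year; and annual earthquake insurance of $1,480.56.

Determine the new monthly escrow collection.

$1,029.51

School district tax: $6,376.56/yr
Homeowner's insurance: $2,308.92/yr
FHA mortgage insurance premium: $1,917.36/yr
Earthquake insurance: $1,480.56/yr
Combined annual = $6,376.56 + $2,308.92 + $1,917.36 + $1,480.56 = $12,083.40
Monthly = $12,083.40 ÷ 12 = $1,006.95
Monthly shortage recovery: $270.72 ÷ 12 = $22.56
New monthly escrow = $1,006.95 + $22.56 = $1,029.51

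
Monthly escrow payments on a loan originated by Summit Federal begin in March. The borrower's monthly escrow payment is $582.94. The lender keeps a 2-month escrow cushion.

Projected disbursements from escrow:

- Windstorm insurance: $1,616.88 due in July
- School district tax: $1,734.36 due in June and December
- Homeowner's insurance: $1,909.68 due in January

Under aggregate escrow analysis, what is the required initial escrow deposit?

Cushion = 2 × $582.94 = $1,165.88
Trial balance (start $0, +$582.94 each month, − disbursements):
  Mar: +$582.94 → $582.94
  Apr: +$582.94 → $1,165.88
  May: +$582.94 → $1,748.82
  Jun: +$582.94 − $1,734.36 → $597.40
  Jul: +$582.94 − $1,616.88 → -$436.54
  Aug: +$582.94 → $146.40
  Sep: +$582.94 → $729.34
  Oct: +$582.94 → $1,312.28
  Nov: +$582.94 → $1,895.22
  Dec: +$582.94 − $1,734.36 → $743.80
  Jan: +$582.94 − $1,909.68 → -$582.94
  Feb: +$582.94 → $0.00
Lowest trial balance = -$582.94 (Jan)
Initial deposit = cushion − low point = $1,165.88 − (-$582.94) = $1,748.82

$1,748.82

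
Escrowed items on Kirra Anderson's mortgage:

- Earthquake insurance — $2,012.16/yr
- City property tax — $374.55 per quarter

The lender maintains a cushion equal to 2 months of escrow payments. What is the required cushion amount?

$585.06

Earthquake insurance = $2,012.16/yr
City property tax = $374.55 × 4 = $1,498.20/yr
Total per year = $2,012.16 + $1,498.20 = $3,510.36
Per month = $3,510.36 ÷ 12 = $292.53
Required cushion = 2 × $292.53 = $585.06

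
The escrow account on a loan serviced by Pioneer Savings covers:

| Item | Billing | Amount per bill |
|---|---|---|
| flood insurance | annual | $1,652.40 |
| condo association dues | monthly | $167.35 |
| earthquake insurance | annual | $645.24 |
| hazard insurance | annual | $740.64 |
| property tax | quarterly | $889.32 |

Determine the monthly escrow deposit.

Flood insurance = $1,652.40 annually
Condo association dues = $167.35 × 12 = $2,008.20 annually
Earthquake insurance = $645.24 annually
Hazard insurance = $740.64 annually
Property tax = $889.32 × 4 = $3,557.28 annually
Combined annual = $1,652.40 + $2,008.20 + $645.24 + $740.64 + $3,557.28 = $8,603.76
Base monthly escrow = $8,603.76 ÷ 12 = $716.98

$716.98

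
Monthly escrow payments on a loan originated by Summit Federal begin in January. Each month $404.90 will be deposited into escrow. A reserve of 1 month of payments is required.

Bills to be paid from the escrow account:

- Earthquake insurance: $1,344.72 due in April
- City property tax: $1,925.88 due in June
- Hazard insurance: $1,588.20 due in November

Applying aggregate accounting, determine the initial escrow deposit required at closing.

Cushion = 1 × $404.90 = $404.90
Trial balance (start $0, +$404.90 each month, − disbursements):
  Jan: +$404.90 → $404.90
  Feb: +$404.90 → $809.80
  Mar: +$404.90 → $1,214.70
  Apr: +$404.90 − $1,344.72 → $274.88
  May: +$404.90 → $679.78
  Jun: +$404.90 − $1,925.88 → -$841.20
  Jul: +$404.90 → -$436.30
  Aug: +$404.90 → -$31.40
  Sep: +$404.90 → $373.50
  Oct: +$404.90 → $778.40
  Nov: +$404.90 − $1,588.20 → -$404.90
  Dec: +$404.90 → $0.00
Lowest trial balance = -$841.20 (Jun)
Initial deposit = cushion − low point = $404.90 − (-$841.20) = $1,246.10

$1,246.10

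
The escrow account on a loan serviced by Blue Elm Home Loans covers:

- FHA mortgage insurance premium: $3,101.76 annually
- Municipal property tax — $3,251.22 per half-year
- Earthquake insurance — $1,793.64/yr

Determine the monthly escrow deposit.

$949.82

FHA mortgage insurance premium: $3,101.76 per year
Municipal property tax: $3,251.22 × 2 = $6,502.44 per year
Earthquake insurance: $1,793.64 per year
Annual escrow total = $11,397.84
Monthly escrow = $11,397.84 / 12 = $949.82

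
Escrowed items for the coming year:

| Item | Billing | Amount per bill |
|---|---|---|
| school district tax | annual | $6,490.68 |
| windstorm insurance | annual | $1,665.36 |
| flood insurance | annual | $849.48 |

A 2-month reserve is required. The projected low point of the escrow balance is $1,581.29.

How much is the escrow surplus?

$80.37

School district tax = $6,490.68/yr
Windstorm insurance = $1,665.36/yr
Flood insurance = $849.48/yr
Combined annual = $6,490.68 + $1,665.36 + $849.48 = $9,005.52
Monthly escrow = $9,005.52 ÷ 12 = $750.46
Required reserve = 2 × $750.46 = $1,500.92
Excess over cushion: $1,581.29 − $1,500.92 = $80.37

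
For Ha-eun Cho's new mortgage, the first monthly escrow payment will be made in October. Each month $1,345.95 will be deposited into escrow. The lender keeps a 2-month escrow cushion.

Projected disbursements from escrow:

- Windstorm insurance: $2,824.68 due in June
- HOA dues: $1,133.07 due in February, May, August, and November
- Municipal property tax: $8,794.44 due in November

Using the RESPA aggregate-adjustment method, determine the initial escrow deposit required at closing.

Cushion = 2 × $1,345.95 = $2,691.90
Trial balance (start $0, +$1,345.95 each month, − disbursements):
  Oct: +$1,345.95 → $1,345.95
  Nov: +$1,345.95 − $9,927.51 → -$7,235.61
  Dec: +$1,345.95 → -$5,889.66
  Jan: +$1,345.95 → -$4,543.71
  Feb: +$1,345.95 − $1,133.07 → -$4,330.83
  Mar: +$1,345.95 → -$2,984.88
  Apr: +$1,345.95 → -$1,638.93
  May: +$1,345.95 − $1,133.07 → -$1,426.05
  Jun: +$1,345.95 − $2,824.68 → -$2,904.78
  Jul: +$1,345.95 → -$1,558.83
  Aug: +$1,345.95 − $1,133.07 → -$1,345.95
  Sep: +$1,345.95 → $0.00
Lowest trial balance = -$7,235.61 (Nov)
Initial deposit = cushion − low point = $2,691.90 − (-$7,235.61) = $9,927.51

$9,927.51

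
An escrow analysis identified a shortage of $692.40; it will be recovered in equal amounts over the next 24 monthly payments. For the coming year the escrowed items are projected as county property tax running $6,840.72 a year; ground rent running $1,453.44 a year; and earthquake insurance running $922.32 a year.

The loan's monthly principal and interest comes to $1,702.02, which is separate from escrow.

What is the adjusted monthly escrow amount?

County property tax: $6,840.72
Ground rent: $1,453.44
Earthquake insurance: $922.32
Total per year = $9,216.48
Monthly escrow = $9,216.48 / 12 = $768.04
Shortage per month = $692.40 / 24 = $28.85
Adjusted monthly = $768.04 + $28.85 = $796.89

$796.89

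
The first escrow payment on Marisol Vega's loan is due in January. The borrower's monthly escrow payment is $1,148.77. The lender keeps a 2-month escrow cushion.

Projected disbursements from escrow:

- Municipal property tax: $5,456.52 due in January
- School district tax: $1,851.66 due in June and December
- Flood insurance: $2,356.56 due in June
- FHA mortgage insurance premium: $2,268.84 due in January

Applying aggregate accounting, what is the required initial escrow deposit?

$8,874.13

Cushion = 2 × $1,148.77 = $2,297.54
Trial balance (start $0, +$1,148.77 each month, − disbursements):
  Jan: +$1,148.77 − $7,725.36 → -$6,576.59
  Feb: +$1,148.77 → -$5,427.82
  Mar: +$1,148.77 → -$4,279.05
  Apr: +$1,148.77 → -$3,130.28
  May: +$1,148.77 → -$1,981.51
  Jun: +$1,148.77 − $4,208.22 → -$5,040.96
  Jul: +$1,148.77 → -$3,892.19
  Aug: +$1,148.77 → -$2,743.42
  Sep: +$1,148.77 → -$1,594.65
  Oct: +$1,148.77 → -$445.88
  Nov: +$1,148.77 → $702.89
  Dec: +$1,148.77 − $1,851.66 → $0.00
Lowest trial balance = -$6,576.59 (Jan)
Initial deposit = cushion − low point = $2,297.54 − (-$6,576.59) = $8,874.13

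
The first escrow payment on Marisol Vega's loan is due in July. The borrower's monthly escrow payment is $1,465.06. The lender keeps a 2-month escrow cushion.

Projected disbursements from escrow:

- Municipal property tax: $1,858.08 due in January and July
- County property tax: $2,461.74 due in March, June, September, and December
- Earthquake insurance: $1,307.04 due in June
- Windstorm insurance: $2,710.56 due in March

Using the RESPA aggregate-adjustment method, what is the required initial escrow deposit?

$3,556.52

Cushion = 2 × $1,465.06 = $2,930.12
Trial balance (start $0, +$1,465.06 each month, − disbursements):
  Jul: +$1,465.06 − $1,858.08 → -$393.02
  Aug: +$1,465.06 → $1,072.04
  Sep: +$1,465.06 − $2,461.74 → $75.36
  Oct: +$1,465.06 → $1,540.42
  Nov: +$1,465.06 → $3,005.48
  Dec: +$1,465.06 − $2,461.74 → $2,008.80
  Jan: +$1,465.06 − $1,858.08 → $1,615.78
  Feb: +$1,465.06 → $3,080.84
  Mar: +$1,465.06 − $5,172.30 → -$626.40
  Apr: +$1,465.06 → $838.66
  May: +$1,465.06 → $2,303.72
  Jun: +$1,465.06 − $3,768.78 → $0.00
Lowest trial balance = -$626.40 (Mar)
Initial deposit = cushion − low point = $2,930.12 − (-$626.40) = $3,556.52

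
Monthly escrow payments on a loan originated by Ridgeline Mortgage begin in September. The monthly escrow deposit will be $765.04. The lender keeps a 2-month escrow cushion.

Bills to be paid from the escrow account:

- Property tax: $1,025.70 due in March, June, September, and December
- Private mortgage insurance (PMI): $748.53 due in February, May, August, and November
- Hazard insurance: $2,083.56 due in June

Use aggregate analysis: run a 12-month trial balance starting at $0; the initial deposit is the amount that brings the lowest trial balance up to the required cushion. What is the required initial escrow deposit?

$2,311.63

Cushion = 2 × $765.04 = $1,530.08
Trial balance (start $0, +$765.04 each month, − disbursements):
  Sep: +$765.04 − $1,025.70 → -$260.66
  Oct: +$765.04 → $504.38
  Nov: +$765.04 − $748.53 → $520.89
  Dec: +$765.04 − $1,025.70 → $260.23
  Jan: +$765.04 → $1,025.27
  Feb: +$765.04 − $748.53 → $1,041.78
  Mar: +$765.04 − $1,025.70 → $781.12
  Apr: +$765.04 → $1,546.16
  May: +$765.04 − $748.53 → $1,562.67
  Jun: +$765.04 − $3,109.26 → -$781.55
  Jul: +$765.04 → -$16.51
  Aug: +$765.04 − $748.53 → $0.00
Lowest trial balance = -$781.55 (Jun)
Initial deposit = cushion − low point = $1,530.08 − (-$781.55) = $2,311.63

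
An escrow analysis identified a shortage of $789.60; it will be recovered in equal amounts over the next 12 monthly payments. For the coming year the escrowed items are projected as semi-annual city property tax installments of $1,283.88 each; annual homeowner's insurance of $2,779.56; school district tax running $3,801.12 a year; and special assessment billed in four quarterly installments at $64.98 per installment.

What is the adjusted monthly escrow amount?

$849.83

City property tax: $1,283.88 × 2 = $2,567.76 annually
Homeowner's insurance: $2,779.56 annually
School district tax: $3,801.12 annually
Special assessment: $64.98 × 4 = $259.92 annually
Yearly total = $2,567.76 + $2,779.56 + $3,801.12 + $259.92 = $9,408.36
Base monthly escrow = $9,408.36 ÷ 12 = $784.03
Shortage spread = $789.60 / 12 = $65.80/mo
Adjusted monthly = $784.03 + $65.80 = $849.83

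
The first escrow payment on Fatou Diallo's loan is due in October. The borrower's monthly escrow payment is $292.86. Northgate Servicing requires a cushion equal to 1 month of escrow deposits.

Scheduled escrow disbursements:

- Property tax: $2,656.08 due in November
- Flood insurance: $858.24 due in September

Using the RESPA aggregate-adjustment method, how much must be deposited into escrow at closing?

$2,363.22

Cushion = 1 × $292.86 = $292.86
Trial balance (start $0, +$292.86 each month, − disbursements):
  Oct: +$292.86 → $292.86
  Nov: +$292.86 − $2,656.08 → -$2,070.36
  Dec: +$292.86 → -$1,777.50
  Jan: +$292.86 → -$1,484.64
  Feb: +$292.86 → -$1,191.78
  Mar: +$292.86 → -$898.92
  Apr: +$292.86 → -$606.06
  May: +$292.86 → -$313.20
  Jun: +$292.86 → -$20.34
  Jul: +$292.86 → $272.52
  Aug: +$292.86 → $565.38
  Sep: +$292.86 − $858.24 → $0.00
Lowest trial balance = -$2,070.36 (Nov)
Initial deposit = cushion − low point = $292.86 − (-$2,070.36) = $2,363.22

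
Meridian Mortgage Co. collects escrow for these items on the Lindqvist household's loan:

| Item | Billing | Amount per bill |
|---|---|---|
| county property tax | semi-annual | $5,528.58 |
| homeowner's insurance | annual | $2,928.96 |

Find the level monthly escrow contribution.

$1,165.51

County property tax — $5,528.58 × 2 = $11,057.16 per year
Homeowner's insurance — $2,928.96 per year
Total annual escrow = $13,986.12
Per month = $13,986.12 / 12 = $1,165.51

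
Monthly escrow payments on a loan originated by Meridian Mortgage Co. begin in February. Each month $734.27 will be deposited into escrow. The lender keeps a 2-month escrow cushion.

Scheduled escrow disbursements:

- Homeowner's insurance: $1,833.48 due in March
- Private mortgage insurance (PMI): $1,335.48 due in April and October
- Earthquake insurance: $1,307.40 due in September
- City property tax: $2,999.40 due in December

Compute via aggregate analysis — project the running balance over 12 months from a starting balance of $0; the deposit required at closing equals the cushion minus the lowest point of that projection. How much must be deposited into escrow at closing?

$2,434.69

Cushion = 2 × $734.27 = $1,468.54
Trial balance (start $0, +$734.27 each month, − disbursements):
  Feb: +$734.27 → $734.27
  Mar: +$734.27 − $1,833.48 → -$364.94
  Apr: +$734.27 − $1,335.48 → -$966.15
  May: +$734.27 → -$231.88
  Jun: +$734.27 → $502.39
  Jul: +$734.27 → $1,236.66
  Aug: +$734.27 → $1,970.93
  Sep: +$734.27 − $1,307.40 → $1,397.80
  Oct: +$734.27 − $1,335.48 → $796.59
  Nov: +$734.27 → $1,530.86
  Dec: +$734.27 − $2,999.40 → -$734.27
  Jan: +$734.27 → $0.00
Lowest trial balance = -$966.15 (Apr)
Initial deposit = cushion − low point = $1,468.54 − (-$966.15) = $2,434.69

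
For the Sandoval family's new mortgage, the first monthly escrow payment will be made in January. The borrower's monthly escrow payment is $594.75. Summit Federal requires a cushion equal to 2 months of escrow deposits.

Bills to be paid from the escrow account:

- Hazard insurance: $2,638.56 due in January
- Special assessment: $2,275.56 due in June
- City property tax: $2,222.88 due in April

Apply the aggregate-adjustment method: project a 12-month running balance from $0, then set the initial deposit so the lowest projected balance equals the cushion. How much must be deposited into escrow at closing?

$4,758.00

Cushion = 2 × $594.75 = $1,189.50
Trial balance (start $0, +$594.75 each month, − disbursements):
  Jan: +$594.75 − $2,638.56 → -$2,043.81
  Feb: +$594.75 → -$1,449.06
  Mar: +$594.75 → -$854.31
  Apr: +$594.75 − $2,222.88 → -$2,482.44
  May: +$594.75 → -$1,887.69
  Jun: +$594.75 − $2,275.56 → -$3,568.50
  Jul: +$594.75 → -$2,973.75
  Aug: +$594.75 → -$2,379.00
  Sep: +$594.75 → -$1,784.25
  Oct: +$594.75 → -$1,189.50
  Nov: +$594.75 → -$594.75
  Dec: +$594.75 → $0.00
Lowest trial balance = -$3,568.50 (Jun)
Initial deposit = cushion − low point = $1,189.50 − (-$3,568.50) = $4,758.00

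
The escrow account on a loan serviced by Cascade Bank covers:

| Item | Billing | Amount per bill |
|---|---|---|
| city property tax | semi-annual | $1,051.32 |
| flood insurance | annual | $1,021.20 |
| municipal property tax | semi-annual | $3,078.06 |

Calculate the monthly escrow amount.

$773.33

City property tax = $1,051.32 × 2 = $2,102.64 per year
Flood insurance = $1,021.20 per year
Municipal property tax = $3,078.06 × 2 = $6,156.12 per year
Total per year = $2,102.64 + $1,021.20 + $6,156.12 = $9,279.96
Per month = $9,279.96 ÷ 12 = $773.33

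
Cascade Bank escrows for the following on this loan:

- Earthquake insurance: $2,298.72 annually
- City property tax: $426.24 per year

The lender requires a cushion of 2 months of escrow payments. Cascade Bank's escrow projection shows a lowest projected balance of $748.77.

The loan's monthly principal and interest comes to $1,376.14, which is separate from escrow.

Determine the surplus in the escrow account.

$294.61

Earthquake insurance — $2,298.72/yr
City property tax — $426.24/yr
Yearly total = $2,724.96
Base monthly escrow = $2,724.96 ÷ 12 = $227.08
Required reserve = 2 × $227.08 = $454.16
Excess over cushion: $748.77 − $454.16 = $294.61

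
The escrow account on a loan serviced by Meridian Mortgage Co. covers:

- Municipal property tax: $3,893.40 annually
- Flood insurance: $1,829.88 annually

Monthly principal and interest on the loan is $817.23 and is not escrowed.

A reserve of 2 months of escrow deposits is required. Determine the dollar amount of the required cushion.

Municipal property tax: $3,893.40/yr
Flood insurance: $1,829.88/yr
Combined annual = $5,723.28
Base monthly escrow = $5,723.28 ÷ 12 = $476.94
Required cushion = 2 × $476.94 = $953.88

$953.88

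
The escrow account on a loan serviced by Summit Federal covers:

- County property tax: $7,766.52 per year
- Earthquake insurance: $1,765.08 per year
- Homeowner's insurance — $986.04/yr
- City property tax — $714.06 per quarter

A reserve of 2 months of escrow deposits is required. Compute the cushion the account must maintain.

County property tax — $7,766.52 annually
Earthquake insurance — $1,765.08 annually
Homeowner's insurance — $986.04 annually
City property tax — $714.06 × 4 = $2,856.24 annually
Yearly total = $7,766.52 + $1,765.08 + $986.04 + $2,856.24 = $13,373.88
Monthly = $13,373.88 ÷ 12 = $1,114.49
Required cushion = 2 × $1,114.49 = $2,228.98

$2,228.98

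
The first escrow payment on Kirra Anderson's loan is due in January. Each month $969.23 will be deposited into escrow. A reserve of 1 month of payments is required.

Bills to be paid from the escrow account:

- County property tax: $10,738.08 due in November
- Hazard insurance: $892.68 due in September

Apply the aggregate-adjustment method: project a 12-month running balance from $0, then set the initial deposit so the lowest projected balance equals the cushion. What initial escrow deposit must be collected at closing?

Cushion = 1 × $969.23 = $969.23
Trial balance (start $0, +$969.23 each month, − disbursements):
  Jan: +$969.23 → $969.23
  Feb: +$969.23 → $1,938.46
  Mar: +$969.23 → $2,907.69
  Apr: +$969.23 → $3,876.92
  May: +$969.23 → $4,846.15
  Jun: +$969.23 → $5,815.38
  Jul: +$969.23 → $6,784.61
  Aug: +$969.23 → $7,753.84
  Sep: +$969.23 − $892.68 → $7,830.39
  Oct: +$969.23 → $8,799.62
  Nov: +$969.23 − $10,738.08 → -$969.23
  Dec: +$969.23 → $0.00
Lowest trial balance = -$969.23 (Nov)
Initial deposit = cushion − low point = $969.23 − (-$969.23) = $1,938.46

$1,938.46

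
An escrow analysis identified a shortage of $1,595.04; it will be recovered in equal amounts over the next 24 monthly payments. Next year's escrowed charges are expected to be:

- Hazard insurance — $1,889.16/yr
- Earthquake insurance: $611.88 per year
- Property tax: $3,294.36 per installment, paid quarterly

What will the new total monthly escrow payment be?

$1,373.00

Hazard insurance — $1,889.16
Earthquake insurance — $611.88
Property tax — $3,294.36 × 4 = $13,177.44
Total per year = $1,889.16 + $611.88 + $13,177.44 = $15,678.48
Per month = $15,678.48 / 12 = $1,306.54
Monthly shortage recovery: $1,595.04 ÷ 24 = $66.46
New monthly escrow = $1,306.54 + $66.46 = $1,373.00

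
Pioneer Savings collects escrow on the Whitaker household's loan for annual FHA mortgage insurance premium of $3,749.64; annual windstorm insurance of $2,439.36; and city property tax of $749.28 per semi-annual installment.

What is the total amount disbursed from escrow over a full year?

FHA mortgage insurance premium: $3,749.64 annually
Windstorm insurance: $2,439.36 annually
City property tax: $749.28 × 2 = $1,498.56 annually
Annual escrow total = $7,687.56

$7,687.56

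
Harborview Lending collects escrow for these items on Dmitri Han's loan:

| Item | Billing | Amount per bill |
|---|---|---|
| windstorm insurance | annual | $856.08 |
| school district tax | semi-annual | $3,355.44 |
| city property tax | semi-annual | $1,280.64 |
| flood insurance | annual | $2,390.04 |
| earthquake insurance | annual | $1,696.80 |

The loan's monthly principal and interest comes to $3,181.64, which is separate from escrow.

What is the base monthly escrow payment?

Windstorm insurance = $856.08
School district tax = $3,355.44 × 2 = $6,710.88
City property tax = $1,280.64 × 2 = $2,561.28
Flood insurance = $2,390.04
Earthquake insurance = $1,696.80
Total annual escrow = $856.08 + $6,710.88 + $2,561.28 + $2,390.04 + $1,696.80 = $14,215.08
Monthly = $14,215.08 ÷ 12 = $1,184.59

$1,184.59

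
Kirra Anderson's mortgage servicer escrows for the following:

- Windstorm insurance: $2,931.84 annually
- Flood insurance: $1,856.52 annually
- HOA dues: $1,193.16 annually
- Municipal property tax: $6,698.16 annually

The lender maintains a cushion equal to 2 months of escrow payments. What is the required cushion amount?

$2,113.28

Windstorm insurance = $2,931.84 annually
Flood insurance = $1,856.52 annually
HOA dues = $1,193.16 annually
Municipal property tax = $6,698.16 annually
Total annual escrow = $2,931.84 + $1,856.52 + $1,193.16 + $6,698.16 = $12,679.68
Base monthly escrow = $12,679.68 / 12 = $1,056.64
Reserve = 2 × $1,056.64 = $2,113.28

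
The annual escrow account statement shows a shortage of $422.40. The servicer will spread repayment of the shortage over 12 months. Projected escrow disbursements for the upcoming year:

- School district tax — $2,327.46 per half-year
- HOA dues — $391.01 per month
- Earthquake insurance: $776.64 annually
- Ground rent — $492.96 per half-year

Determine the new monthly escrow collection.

$961.00

School district tax: $2,327.46 × 2 = $4,654.92
HOA dues: $391.01 × 12 = $4,692.12
Earthquake insurance: $776.64
Ground rent: $492.96 × 2 = $985.92
Total per year = $11,109.60
Monthly escrow = $11,109.60 ÷ 12 = $925.80
Monthly shortage recovery: $422.40 ÷ 12 = $35.20
Adjusted monthly = $925.80 + $35.20 = $961.00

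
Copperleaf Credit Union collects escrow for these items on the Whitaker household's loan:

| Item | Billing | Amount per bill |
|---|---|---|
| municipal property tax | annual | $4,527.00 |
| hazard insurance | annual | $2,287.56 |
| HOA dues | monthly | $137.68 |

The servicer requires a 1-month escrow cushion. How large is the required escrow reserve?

$705.56

Municipal property tax = $4,527.00 per year
Hazard insurance = $2,287.56 per year
HOA dues = $137.68 × 12 = $1,652.16 per year
Combined annual = $4,527.00 + $2,287.56 + $1,652.16 = $8,466.72
Per month = $8,466.72 ÷ 12 = $705.56
Required cushion = 1 × $705.56 = $705.56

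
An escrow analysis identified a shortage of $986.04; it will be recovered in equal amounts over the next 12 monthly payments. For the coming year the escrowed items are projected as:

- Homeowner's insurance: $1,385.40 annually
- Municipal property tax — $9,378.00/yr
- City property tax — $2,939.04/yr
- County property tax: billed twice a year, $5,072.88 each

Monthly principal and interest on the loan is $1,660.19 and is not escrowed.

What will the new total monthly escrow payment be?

$2,069.52

Homeowner's insurance: $1,385.40 per year
Municipal property tax: $9,378.00 per year
City property tax: $2,939.04 per year
County property tax: $5,072.88 × 2 = $10,145.76 per year
Annual escrow total = $1,385.40 + $9,378.00 + $2,939.04 + $10,145.76 = $23,848.20
Base monthly escrow = $23,848.20 / 12 = $1,987.35
Shortage spread = $986.04 / 12 = $82.17/mo
New monthly escrow = $1,987.35 + $82.17 = $2,069.52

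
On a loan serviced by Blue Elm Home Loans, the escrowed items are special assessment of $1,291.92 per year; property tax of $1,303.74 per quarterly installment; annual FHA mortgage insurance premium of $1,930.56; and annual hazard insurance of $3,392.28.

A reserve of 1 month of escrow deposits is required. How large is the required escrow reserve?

$985.81

Special assessment: $1,291.92
Property tax: $1,303.74 × 4 = $5,214.96
FHA mortgage insurance premium: $1,930.56
Hazard insurance: $3,392.28
Combined annual = $1,291.92 + $5,214.96 + $1,930.56 + $3,392.28 = $11,829.72
Base monthly escrow = $11,829.72 ÷ 12 = $985.81
Cushion = 1 × $985.81 = $985.81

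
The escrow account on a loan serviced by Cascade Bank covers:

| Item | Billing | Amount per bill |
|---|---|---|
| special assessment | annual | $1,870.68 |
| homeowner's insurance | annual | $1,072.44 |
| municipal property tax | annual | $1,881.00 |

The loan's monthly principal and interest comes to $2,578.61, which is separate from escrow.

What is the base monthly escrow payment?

Special assessment = $1,870.68/yr
Homeowner's insurance = $1,072.44/yr
Municipal property tax = $1,881.00/yr
Yearly total = $4,824.12
Monthly escrow = $4,824.12 ÷ 12 = $402.01

$402.01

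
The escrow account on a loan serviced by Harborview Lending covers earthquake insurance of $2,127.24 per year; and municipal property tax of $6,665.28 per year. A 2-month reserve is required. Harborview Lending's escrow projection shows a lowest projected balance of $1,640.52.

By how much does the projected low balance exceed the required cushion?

Earthquake insurance — $2,127.24 annually
Municipal property tax — $6,665.28 annually
Yearly total = $8,792.52
Base monthly escrow = $8,792.52 / 12 = $732.71
Cushion = 2 × $732.71 = $1,465.42
Surplus = $1,640.52 − $1,465.42 = $175.10

$175.10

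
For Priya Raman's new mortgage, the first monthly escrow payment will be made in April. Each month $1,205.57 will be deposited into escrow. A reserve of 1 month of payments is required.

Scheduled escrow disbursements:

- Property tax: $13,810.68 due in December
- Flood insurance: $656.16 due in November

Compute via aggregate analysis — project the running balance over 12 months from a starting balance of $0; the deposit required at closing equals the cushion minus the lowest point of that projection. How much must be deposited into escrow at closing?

Cushion = 1 × $1,205.57 = $1,205.57
Trial balance (start $0, +$1,205.57 each month, − disbursements):
  Apr: +$1,205.57 → $1,205.57
  May: +$1,205.57 → $2,411.14
  Jun: +$1,205.57 → $3,616.71
  Jul: +$1,205.57 → $4,822.28
  Aug: +$1,205.57 → $6,027.85
  Sep: +$1,205.57 → $7,233.42
  Oct: +$1,205.57 → $8,438.99
  Nov: +$1,205.57 − $656.16 → $8,988.40
  Dec: +$1,205.57 − $13,810.68 → -$3,616.71
  Jan: +$1,205.57 → -$2,411.14
  Feb: +$1,205.57 → -$1,205.57
  Mar: +$1,205.57 → $0.00
Lowest trial balance = -$3,616.71 (Dec)
Initial deposit = cushion − low point = $1,205.57 − (-$3,616.71) = $4,822.28

$4,822.28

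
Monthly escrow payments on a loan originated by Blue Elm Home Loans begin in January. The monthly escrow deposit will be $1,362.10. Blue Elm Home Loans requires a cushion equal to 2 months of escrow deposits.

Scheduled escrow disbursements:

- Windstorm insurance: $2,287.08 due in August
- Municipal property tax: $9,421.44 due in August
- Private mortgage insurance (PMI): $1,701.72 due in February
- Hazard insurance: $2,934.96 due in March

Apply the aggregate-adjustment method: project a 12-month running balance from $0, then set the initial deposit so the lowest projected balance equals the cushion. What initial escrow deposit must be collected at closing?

Cushion = 2 × $1,362.10 = $2,724.20
Trial balance (start $0, +$1,362.10 each month, − disbursements):
  Jan: +$1,362.10 → $1,362.10
  Feb: +$1,362.10 − $1,701.72 → $1,022.48
  Mar: +$1,362.10 − $2,934.96 → -$550.38
  Apr: +$1,362.10 → $811.72
  May: +$1,362.10 → $2,173.82
  Jun: +$1,362.10 → $3,535.92
  Jul: +$1,362.10 → $4,898.02
  Aug: +$1,362.10 − $11,708.52 → -$5,448.40
  Sep: +$1,362.10 → -$4,086.30
  Oct: +$1,362.10 → -$2,724.20
  Nov: +$1,362.10 → -$1,362.10
  Dec: +$1,362.10 → $0.00
Lowest trial balance = -$5,448.40 (Aug)
Initial deposit = cushion − low point = $2,724.20 − (-$5,448.40) = $8,172.60

$8,172.60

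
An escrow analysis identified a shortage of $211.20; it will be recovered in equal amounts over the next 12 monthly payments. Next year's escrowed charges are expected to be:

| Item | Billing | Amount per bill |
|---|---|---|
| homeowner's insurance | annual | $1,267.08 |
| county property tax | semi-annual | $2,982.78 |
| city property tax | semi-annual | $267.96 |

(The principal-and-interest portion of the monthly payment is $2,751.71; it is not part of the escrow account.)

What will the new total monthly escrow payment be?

Homeowner's insurance — $1,267.08
County property tax — $2,982.78 × 2 = $5,965.56
City property tax — $267.96 × 2 = $535.92
Yearly total = $1,267.08 + $5,965.56 + $535.92 = $7,768.56
Monthly = $7,768.56 / 12 = $647.38
Shortage per month = $211.20 ÷ 12 = $17.60
New monthly escrow = $647.38 + $17.60 = $664.98

$664.98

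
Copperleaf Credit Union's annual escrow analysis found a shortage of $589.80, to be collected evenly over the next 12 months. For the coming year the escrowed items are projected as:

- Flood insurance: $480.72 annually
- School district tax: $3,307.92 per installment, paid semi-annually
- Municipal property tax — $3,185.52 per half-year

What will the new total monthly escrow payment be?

$1,171.45

Flood insurance = $480.72 per year
School district tax = $3,307.92 × 2 = $6,615.84 per year
Municipal property tax = $3,185.52 × 2 = $6,371.04 per year
Total annual escrow = $13,467.60
Per month = $13,467.60 ÷ 12 = $1,122.30
Shortage spread = $589.80 ÷ 12 = $49.15/mo
New monthly escrow = $1,122.30 + $49.15 = $1,171.45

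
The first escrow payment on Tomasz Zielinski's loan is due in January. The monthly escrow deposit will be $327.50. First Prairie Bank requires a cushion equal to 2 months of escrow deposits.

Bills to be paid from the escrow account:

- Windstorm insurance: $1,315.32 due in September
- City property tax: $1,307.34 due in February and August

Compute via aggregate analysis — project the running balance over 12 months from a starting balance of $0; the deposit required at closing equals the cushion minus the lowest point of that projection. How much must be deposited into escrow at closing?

$1,637.50

Cushion = 2 × $327.50 = $655.00
Trial balance (start $0, +$327.50 each month, − disbursements):
  Jan: +$327.50 → $327.50
  Feb: +$327.50 − $1,307.34 → -$652.34
  Mar: +$327.50 → -$324.84
  Apr: +$327.50 → $2.66
  May: +$327.50 → $330.16
  Jun: +$327.50 → $657.66
  Jul: +$327.50 → $985.16
  Aug: +$327.50 − $1,307.34 → $5.32
  Sep: +$327.50 − $1,315.32 → -$982.50
  Oct: +$327.50 → -$655.00
  Nov: +$327.50 → -$327.50
  Dec: +$327.50 → $0.00
Lowest trial balance = -$982.50 (Sep)
Initial deposit = cushion − low point = $655.00 − (-$982.50) = $1,637.50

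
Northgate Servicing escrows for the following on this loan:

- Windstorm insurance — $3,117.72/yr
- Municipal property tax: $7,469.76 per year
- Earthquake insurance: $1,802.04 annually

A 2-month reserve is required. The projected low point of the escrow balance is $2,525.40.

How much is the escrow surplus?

$460.48

Windstorm insurance: $3,117.72 annually
Municipal property tax: $7,469.76 annually
Earthquake insurance: $1,802.04 annually
Total annual escrow = $3,117.72 + $7,469.76 + $1,802.04 = $12,389.52
Monthly = $12,389.52 / 12 = $1,032.46
Required reserve = 2 × $1,032.46 = $2,064.92
Excess over cushion: $2,525.40 − $2,064.92 = $460.48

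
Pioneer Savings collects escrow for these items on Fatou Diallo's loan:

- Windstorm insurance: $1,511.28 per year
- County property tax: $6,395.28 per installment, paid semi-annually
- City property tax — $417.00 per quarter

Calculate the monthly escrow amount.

Windstorm insurance: $1,511.28/yr
County property tax: $6,395.28 × 2 = $12,790.56/yr
City property tax: $417.00 × 4 = $1,668.00/yr
Combined annual = $1,511.28 + $12,790.56 + $1,668.00 = $15,969.84
Per month = $15,969.84 / 12 = $1,330.82

$1,330.82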